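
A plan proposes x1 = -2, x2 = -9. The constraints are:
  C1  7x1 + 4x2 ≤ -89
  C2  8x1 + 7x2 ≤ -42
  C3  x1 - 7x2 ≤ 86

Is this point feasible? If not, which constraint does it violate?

not feasible — violates C1

Constraint C1: 7x1 + 4x2 = -50, which is not ≤ -89. All other constraints are satisfied.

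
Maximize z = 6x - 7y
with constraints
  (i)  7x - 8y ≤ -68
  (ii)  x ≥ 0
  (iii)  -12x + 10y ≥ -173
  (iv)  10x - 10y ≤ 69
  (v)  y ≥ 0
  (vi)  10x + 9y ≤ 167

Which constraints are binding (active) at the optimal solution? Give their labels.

(i) and (ii)

Extreme points and z = 6x - 7y:
  (0, 17/2) → z = -119/2
  (724/143, 1849/143) → z = -8599/143
  (0, 167/9) → z = -1169/9

The maximum is at (0, 17/2). Substituting into each constraint, equality holds for (i) and (ii); the remaining constraints have slack.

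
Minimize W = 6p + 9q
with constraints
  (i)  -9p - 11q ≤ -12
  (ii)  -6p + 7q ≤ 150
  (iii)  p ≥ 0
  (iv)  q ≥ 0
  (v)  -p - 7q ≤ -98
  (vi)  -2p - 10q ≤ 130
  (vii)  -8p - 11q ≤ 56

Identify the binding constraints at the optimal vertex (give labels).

Feasible corners and W = 6p + 9q:
  (0, 150/7) → W = 1350/7
  (0, 14) → W = 126
  (98, 0) → W = 588
The feasible region is unbounded (it extends along (7, 6), (1, 0)), but W strictly increases along every unbounded feasible direction, so there is no improving ray and the minimum is attained at a vertex.

The minimum is at (0, 14). Substituting into each constraint, equality holds for (iii) and (v); the remaining constraints have slack.

(iii) and (v)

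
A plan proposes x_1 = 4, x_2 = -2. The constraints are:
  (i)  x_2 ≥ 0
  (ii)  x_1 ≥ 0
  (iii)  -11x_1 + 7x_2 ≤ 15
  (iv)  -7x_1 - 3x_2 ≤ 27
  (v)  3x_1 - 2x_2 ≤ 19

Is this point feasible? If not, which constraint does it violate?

Constraint (i): x_2 = -2, which is not ≥ 0. All other constraints are satisfied.

not feasible — violates (i)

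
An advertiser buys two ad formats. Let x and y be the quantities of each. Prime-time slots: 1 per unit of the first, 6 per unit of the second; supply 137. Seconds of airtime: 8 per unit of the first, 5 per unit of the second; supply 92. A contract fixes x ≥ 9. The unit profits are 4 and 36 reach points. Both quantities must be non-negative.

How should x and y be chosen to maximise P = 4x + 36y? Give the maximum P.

Vertices and P = 4x + 36y:
  (23/2, 0) → P = 46
  (9, 0) → P = 36
  (9, 4) → P = 180

x = 9, y = 4, maximum P = 180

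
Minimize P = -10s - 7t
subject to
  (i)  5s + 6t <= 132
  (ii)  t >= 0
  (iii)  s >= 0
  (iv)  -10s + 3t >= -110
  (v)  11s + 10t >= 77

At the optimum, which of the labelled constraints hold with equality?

Feasible corners and P = -10s - 7t:
  (0, 22) → P = -154
  (352/25, 154/15) → P = -638/3
  (11, 0) → P = -110
  (7, 0) → P = -70
  (0, 77/10) → P = -539/10

The minimum is at (352/25, 154/15). Substituting into each constraint, equality holds for (i) and (iv); the remaining constraints have slack.

(i) and (iv)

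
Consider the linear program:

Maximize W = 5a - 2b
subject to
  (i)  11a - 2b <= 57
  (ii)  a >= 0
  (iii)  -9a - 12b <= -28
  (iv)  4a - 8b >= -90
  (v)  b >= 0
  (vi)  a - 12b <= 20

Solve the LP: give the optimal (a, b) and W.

a = 57/11, b = 0, maximum W = 285/11

Vertices and W = 5a - 2b:
  (159/20, 609/40) → W = 93/10
  (57/11, 0) → W = 285/11
  (0, 7/3) → W = -14/3
  (0, 45/4) → W = -45/2
  (28/9, 0) → W = 140/9

The binding constraints are 11a - 2b = 57 and b = 0.
Solving simultaneously gives a = 57/11, b = 0.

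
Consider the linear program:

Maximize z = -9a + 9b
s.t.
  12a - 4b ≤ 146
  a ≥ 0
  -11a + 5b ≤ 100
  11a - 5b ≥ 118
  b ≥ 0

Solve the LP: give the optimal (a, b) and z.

a = 129/8, b = 95/8, maximum z = -153/4

Vertices and z = -9a + 9b:
  (129/8, 95/8) → z = -153/4
  (73/6, 0) → z = -219/2
  (118/11, 0) → z = -1062/11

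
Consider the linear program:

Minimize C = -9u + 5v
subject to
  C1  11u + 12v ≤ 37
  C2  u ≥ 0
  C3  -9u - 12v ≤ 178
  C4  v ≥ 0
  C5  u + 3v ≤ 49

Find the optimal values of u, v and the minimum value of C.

u = 37/11, v = 0, minimum C = -333/11

Extreme points and C = -9u + 5v:
  (0, 37/12) → C = 185/12
  (37/11, 0) → C = -333/11
  (0, 0) → C = 0

The binding constraints are 11u + 12v = 37 and v = 0.
Solving simultaneously gives u = 37/11, v = 0.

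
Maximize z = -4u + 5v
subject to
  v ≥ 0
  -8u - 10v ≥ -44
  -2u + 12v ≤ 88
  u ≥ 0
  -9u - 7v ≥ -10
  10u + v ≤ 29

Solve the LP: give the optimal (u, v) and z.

Feasible corners and z = -4u + 5v:
  (0, 0) → z = 0
  (10/9, 0) → z = -40/9
  (0, 10/7) → z = 50/7

u = 0, v = 10/7, maximum z = 50/7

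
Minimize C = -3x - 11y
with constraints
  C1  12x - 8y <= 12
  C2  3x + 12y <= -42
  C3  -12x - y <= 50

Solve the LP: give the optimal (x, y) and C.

Extreme points and C = -3x - 11y:
  (-8/7, -45/14) → C = 543/14
  (-97/27, -62/9) → C = 779/9
  (-186/47, -118/47) → C = 1856/47

x = -8/7, y = -45/14, minimum C = 543/14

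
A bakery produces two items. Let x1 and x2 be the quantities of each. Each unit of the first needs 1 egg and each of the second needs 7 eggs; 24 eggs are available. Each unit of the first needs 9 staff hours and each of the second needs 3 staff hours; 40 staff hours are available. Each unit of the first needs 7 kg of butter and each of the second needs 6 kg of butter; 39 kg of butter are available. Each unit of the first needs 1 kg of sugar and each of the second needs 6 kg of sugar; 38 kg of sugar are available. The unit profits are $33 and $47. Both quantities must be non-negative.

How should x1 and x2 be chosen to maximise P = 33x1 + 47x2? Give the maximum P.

x1 = 3, x2 = 3, maximum P = 240

Vertices and P = 33x1 + 47x2:
  (0, 0) → P = 0
  (0, 24/7) → P = 1128/7
  (40/9, 0) → P = 440/3
  (3, 3) → P = 240
  (41/11, 71/33) → P = 7396/33

The optimum lies where x1 + 7x2 = 24 and 7x1 + 6x2 = 39.
Solving simultaneously gives x1 = 3, x2 = 3.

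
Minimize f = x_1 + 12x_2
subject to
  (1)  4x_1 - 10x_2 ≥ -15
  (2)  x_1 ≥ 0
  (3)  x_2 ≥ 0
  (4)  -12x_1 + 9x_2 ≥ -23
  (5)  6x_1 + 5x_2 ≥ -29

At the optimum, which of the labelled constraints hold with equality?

(2) and (3)

Feasible corners and f = x_1 + 12x_2:
  (0, 3/2) → f = 18
  (365/84, 68/21) → f = 3629/84
  (0, 0) → f = 0
  (23/12, 0) → f = 23/12

The minimum is at (0, 0). Substituting into each constraint, equality holds for (2) and (3); the remaining constraints have slack.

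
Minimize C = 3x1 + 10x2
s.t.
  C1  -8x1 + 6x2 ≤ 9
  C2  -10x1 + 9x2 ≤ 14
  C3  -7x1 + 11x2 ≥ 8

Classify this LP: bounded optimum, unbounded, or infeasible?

Vertices and C = 3x1 + 10x2:
  (1/4, 11/6) → C = 229/12
  (-51/46, 1/46) → C = -143/46
The feasible region has finitely many vertices and no improving ray; the minimum is -143/46 at (-51/46, 1/46).

bounded optimum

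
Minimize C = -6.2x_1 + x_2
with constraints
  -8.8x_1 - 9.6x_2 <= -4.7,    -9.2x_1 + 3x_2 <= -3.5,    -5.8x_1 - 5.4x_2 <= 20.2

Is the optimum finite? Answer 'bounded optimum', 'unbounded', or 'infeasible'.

From the feasible point (795/1912, 311/2868), moving in the direction (3, 9.2) keeps every constraint satisfied while C decreases without bound.

unbounded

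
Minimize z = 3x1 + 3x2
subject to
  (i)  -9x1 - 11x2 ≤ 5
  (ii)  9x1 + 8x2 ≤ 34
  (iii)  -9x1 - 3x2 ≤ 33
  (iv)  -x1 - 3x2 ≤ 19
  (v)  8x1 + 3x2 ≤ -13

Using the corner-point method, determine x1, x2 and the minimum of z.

x1 = -29/6, x2 = 7/2, minimum z = -4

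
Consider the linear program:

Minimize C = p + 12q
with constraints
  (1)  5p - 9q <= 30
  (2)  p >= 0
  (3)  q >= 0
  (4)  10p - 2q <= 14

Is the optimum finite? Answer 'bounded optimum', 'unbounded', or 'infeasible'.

bounded optimum

Vertices and C = p + 12q:
  (0, 0) → C = 0
  (7/5, 0) → C = 7/5
The feasible region has finitely many vertices and no improving ray; the minimum is 0 at (0, 0).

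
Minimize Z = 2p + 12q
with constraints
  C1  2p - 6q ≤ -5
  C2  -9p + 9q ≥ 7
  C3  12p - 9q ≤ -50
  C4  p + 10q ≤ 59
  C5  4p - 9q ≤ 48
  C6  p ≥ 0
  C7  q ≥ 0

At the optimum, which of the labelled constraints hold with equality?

C3 and C6

Vertices and Z = 2p + 12q:
  (31/129, 758/129) → Z = 9158/129
  (0, 50/9) → Z = 200/3
  (0, 59/10) → Z = 354/5

The minimum is at (0, 50/9). Substituting into each constraint, equality holds for C3 and C6; the remaining constraints have slack.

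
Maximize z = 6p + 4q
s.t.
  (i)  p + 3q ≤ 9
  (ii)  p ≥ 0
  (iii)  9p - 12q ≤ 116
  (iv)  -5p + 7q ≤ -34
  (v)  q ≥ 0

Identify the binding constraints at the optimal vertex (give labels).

Feasible corners and z = 6p + 4q:
  (15/2, 1/2) → z = 47
  (9, 0) → z = 54
  (34/5, 0) → z = 204/5

The maximum is at (9, 0). Substituting into each constraint, equality holds for (i) and (v); the remaining constraints have slack.

(i) and (v)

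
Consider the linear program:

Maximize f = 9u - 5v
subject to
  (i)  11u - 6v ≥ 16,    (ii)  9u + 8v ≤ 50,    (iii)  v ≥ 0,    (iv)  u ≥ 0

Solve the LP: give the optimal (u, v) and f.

Feasible corners and f = 9u - 5v:
  (214/71, 203/71) → f = 911/71
  (16/11, 0) → f = 144/11
  (50/9, 0) → f = 50

u = 50/9, v = 0, maximum f = 50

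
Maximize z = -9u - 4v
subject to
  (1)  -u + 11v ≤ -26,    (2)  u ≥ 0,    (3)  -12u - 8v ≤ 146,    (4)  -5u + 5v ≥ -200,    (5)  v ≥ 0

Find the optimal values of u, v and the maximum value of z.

Extreme points and z = -9u - 4v:
  (207/5, 7/5) → z = -1891/5
  (26, 0) → z = -234
  (40, 0) → z = -360

The binding constraints are -u + 11v = -26 and v = 0.
Solving simultaneously gives u = 26, v = 0.

u = 26, v = 0, maximum z = -234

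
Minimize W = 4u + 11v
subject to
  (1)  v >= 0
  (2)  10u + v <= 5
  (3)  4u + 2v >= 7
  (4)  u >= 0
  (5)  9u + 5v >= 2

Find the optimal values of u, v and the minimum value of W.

Vertices and W = 4u + 11v:
  (3/16, 25/8) → W = 281/8
  (0, 5) → W = 55
  (0, 7/2) → W = 77/2

The optimum lies where 10u + v = 5 and 4u + 2v = 7.
Solving simultaneously gives u = 3/16, v = 25/8.

u = 3/16, v = 25/8, minimum W = 281/8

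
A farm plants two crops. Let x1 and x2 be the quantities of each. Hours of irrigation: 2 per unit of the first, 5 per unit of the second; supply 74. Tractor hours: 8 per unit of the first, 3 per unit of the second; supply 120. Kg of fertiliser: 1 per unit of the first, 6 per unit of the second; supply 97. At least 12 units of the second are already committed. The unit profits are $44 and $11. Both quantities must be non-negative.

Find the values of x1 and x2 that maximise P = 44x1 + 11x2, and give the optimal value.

Corner points and P = 44x1 + 11x2:
  (0, 74/5) → P = 814/5
  (0, 12) → P = 132
  (7, 12) → P = 440

x1 = 7, x2 = 12, maximum P = 440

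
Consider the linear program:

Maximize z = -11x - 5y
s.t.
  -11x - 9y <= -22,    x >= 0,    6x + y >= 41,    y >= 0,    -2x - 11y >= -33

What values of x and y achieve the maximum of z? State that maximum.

x = 41/6, y = 0, maximum z = -451/6

Extreme points and z = -11x - 5y:
  (41/6, 0) → z = -451/6
  (209/32, 29/16) → z = -2589/32
  (33/2, 0) → z = -363/2

The optimum lies where 6x + y = 41 and y = 0.
Solving simultaneously gives x = 41/6, y = 0.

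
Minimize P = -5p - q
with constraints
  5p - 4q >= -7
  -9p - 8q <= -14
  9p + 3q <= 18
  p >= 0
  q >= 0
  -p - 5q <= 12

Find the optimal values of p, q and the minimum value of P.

Feasible corners and P = -5p - q:
  (0, 7/4) → P = -7/4
  (1, 3) → P = -8
  (14/9, 0) → P = -70/9
  (2, 0) → P = -10

p = 2, q = 0, minimum P = -10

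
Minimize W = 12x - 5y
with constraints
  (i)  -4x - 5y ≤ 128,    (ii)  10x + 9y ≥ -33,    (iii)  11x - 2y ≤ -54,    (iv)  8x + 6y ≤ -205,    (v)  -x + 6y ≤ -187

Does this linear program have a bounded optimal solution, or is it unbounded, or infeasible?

The boundaries 10x + 9y = -33 and 8x + 6y = -205 meet at (-549/4, 893/6), but that point violates -x + 6y ≤ -187. Every candidate vertex is excluded by some other constraint, so the feasible region is empty.

infeasible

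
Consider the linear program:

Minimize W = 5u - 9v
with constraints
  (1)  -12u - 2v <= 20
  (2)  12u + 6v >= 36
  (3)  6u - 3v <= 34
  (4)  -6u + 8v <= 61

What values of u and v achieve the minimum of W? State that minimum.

Vertices and W = 5u - 9v:
  (13/3, -8/3) → W = 137/3
  (-13/22, 79/11) → W = -1487/22
  (91/6, 19) → W = -571/6

u = 91/6, v = 19, minimum W = -571/6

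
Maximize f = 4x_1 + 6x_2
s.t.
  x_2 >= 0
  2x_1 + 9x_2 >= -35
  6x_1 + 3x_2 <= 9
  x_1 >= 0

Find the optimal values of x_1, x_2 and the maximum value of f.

x_1 = 0, x_2 = 3, maximum f = 18

Vertices and f = 4x_1 + 6x_2:
  (3/2, 0) → f = 6
  (0, 0) → f = 0
  (0, 3) → f = 18

The optimum lies where 6x_1 + 3x_2 = 9 and x_1 = 0.
Solving simultaneously gives x_1 = 0, x_2 = 3.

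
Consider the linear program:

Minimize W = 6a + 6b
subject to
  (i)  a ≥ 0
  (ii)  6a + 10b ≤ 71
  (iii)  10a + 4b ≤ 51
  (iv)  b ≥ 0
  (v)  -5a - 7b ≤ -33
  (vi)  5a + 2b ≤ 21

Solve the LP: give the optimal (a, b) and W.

a = 0, b = 33/7, minimum W = 198/7

Feasible corners and W = 6a + 6b:
  (0, 71/10) → W = 213/5
  (0, 33/7) → W = 198/7
  (34/19, 229/38) → W = 891/19
  (81/25, 12/5) → W = 846/25

The optimum lies where a = 0 and -5a - 7b = -33.
Solving simultaneously gives a = 0, b = 33/7.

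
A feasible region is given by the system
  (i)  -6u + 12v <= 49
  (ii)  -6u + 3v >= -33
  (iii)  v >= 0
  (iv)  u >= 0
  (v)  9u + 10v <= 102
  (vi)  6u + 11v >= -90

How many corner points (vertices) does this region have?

The feasible vertices (each the meet of two boundaries and inside every other half-plane) are:
  (0, 49/12)
  (367/84, 351/56)
  (11/2, 0)
  (212/29, 105/29)
  (0, 0)

5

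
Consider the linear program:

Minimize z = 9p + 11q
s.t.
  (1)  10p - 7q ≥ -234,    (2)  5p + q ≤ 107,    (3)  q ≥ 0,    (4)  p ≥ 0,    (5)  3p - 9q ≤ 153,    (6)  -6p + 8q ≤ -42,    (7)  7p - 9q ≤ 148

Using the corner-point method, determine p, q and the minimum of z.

p = 7, q = 0, minimum z = 63

Corner points and z = 9p + 11q:
  (449/23, 216/23) → z = 279
  (1111/52, 9/52) → z = 5049/26
  (7, 0) → z = 63
  (148/7, 0) → z = 1332/7

At the optimal vertex, q = 0 and -6p + 8q = -42.
Solving simultaneously gives p = 7, q = 0.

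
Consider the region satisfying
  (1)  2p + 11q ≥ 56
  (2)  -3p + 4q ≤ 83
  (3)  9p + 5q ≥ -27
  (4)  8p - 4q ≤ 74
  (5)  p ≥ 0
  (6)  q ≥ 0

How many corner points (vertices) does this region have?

4

Intersecting each pair of boundary lines and keeping only the points that satisfy every inequality leaves:
  (173/16, 25/8)
  (0, 56/11)
  (157/5, 443/10)
  (0, 83/4)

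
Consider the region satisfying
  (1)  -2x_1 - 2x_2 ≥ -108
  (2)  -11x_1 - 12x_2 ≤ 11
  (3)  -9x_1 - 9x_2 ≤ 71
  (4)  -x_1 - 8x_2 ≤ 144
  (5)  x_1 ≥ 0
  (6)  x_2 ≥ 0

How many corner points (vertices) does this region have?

Pairwise boundary intersections that survive every other constraint:
  (0, 54)
  (54, 0)
  (0, 0)

3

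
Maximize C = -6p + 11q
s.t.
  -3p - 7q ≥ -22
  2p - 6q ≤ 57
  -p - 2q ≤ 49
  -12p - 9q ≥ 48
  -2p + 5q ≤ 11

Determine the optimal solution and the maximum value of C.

p = -89/3, q = -29/3, maximum C = 215/3

Vertices and C = -6p + 11q:
  (-18, -31/2) → C = -125/2
  (5/2, -26/3) → C = -331/3
  (-89/3, -29/3) → C = 215/3
  (-113/26, 6/13) → C = 405/13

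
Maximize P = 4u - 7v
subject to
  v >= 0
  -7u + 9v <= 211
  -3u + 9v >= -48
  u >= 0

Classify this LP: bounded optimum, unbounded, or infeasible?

From the feasible point (16, 0), moving in the direction (9, 3) keeps every constraint satisfied while P increases without bound.

unbounded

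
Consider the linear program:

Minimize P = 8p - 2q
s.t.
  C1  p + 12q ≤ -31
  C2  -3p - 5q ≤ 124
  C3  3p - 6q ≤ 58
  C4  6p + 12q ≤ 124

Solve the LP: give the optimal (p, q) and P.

Feasible corners and P = 8p - 2q:
  (-43, 1) → P = -346
  (85/7, -151/42) → P = 313/3
  (-454/33, -182/11) → P = -2540/33

The optimum lies where p + 12q = -31 and -3p - 5q = 124.
Solving simultaneously gives p = -43, q = 1.

p = -43, q = 1, minimum P = -346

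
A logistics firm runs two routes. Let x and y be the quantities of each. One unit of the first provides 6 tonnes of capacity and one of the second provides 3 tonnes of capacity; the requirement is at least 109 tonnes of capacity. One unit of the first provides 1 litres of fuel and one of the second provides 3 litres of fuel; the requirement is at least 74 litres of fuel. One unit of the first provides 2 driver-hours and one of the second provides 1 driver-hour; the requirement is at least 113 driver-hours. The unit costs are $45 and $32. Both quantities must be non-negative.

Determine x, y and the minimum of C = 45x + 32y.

The feasible region is unbounded (it extends along (0, 1), (1, 0)), but C strictly increases along every unbounded feasible direction, so there is no improving ray and the minimum is attained at a vertex.

The optimum lies where x + 3y = 74 and 2x + y = 113.
Solving simultaneously gives x = 53, y = 7.

x = 53, y = 7, minimum C = 2609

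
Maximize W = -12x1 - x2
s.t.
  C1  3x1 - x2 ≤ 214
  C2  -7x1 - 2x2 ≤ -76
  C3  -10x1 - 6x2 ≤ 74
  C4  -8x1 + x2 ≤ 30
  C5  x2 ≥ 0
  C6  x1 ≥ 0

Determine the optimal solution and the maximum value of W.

Feasible corners and W = -12x1 - x2:
  (214/3, 0) → W = -856
  (16/23, 818/23) → W = -1010/23
  (76/7, 0) → W = -912/7
The feasible region is unbounded (it extends along (1, 8), (1, 3)), but W strictly decreases along every unbounded feasible direction, so there is no improving ray and the maximum is attained at a vertex.

The optimum lies where -7x1 - 2x2 = -76 and -8x1 + x2 = 30.
Solving simultaneously gives x1 = 16/23, x2 = 818/23.

x1 = 16/23, x2 = 818/23, maximum W = -1010/23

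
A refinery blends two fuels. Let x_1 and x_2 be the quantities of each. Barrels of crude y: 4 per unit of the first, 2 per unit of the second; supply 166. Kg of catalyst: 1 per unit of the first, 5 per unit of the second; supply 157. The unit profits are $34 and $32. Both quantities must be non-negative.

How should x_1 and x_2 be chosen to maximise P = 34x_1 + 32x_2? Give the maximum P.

x_1 = 86/3, x_2 = 77/3, maximum P = 1796

Vertices and P = 34x_1 + 32x_2:
  (0, 0) → P = 0
  (0, 157/5) → P = 5024/5
  (83/2, 0) → P = 1411
  (86/3, 77/3) → P = 1796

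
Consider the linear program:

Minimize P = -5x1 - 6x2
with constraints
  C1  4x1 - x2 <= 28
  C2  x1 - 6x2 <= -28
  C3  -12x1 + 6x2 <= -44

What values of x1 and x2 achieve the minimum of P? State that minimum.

Corner points and P = -5x1 - 6x2:
  (196/23, 140/23) → P = -1820/23
  (31/3, 40/3) → P = -395/3
  (72/11, 190/33) → P = -740/11

At the optimal vertex, 4x1 - x2 = 28 and -12x1 + 6x2 = -44.
Solving simultaneously gives x1 = 31/3, x2 = 40/3.

x1 = 31/3, x2 = 40/3, minimum P = -395/3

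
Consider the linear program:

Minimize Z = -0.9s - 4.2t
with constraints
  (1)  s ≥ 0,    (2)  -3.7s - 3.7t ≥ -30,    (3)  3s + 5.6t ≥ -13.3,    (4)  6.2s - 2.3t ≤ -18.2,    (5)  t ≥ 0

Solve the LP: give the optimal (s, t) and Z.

s = 0, t = 300/37, minimum Z = -1260/37

At the optimal vertex, s = 0 and -3.7s - 3.7t = -30.
Solving simultaneously gives s = 0, t = 300/37.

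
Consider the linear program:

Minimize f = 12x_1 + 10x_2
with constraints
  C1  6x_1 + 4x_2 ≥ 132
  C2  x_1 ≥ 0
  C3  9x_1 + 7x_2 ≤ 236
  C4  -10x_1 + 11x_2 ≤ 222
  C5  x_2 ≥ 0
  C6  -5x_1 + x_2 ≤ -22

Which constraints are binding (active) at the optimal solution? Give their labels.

Vertices and f = 12x_1 + 10x_2:
  (22, 0) → f = 264
  (110/13, 264/13) → f = 3960/13
  (236/9, 0) → f = 944/3
  (195/22, 491/22) → f = 3625/11

The minimum is at (22, 0). Substituting into each constraint, equality holds for C1 and C5; the remaining constraints have slack.

C1 and C5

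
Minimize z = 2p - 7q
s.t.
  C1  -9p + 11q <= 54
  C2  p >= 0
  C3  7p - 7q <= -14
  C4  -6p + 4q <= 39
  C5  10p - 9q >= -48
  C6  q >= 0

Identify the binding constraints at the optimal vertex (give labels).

C1 and C3

Vertices and z = 2p - 7q:
  (0, 54/11) → z = -378/11
  (16, 18) → z = -94
  (0, 2) → z = -14

The minimum is at (16, 18). Substituting into each constraint, equality holds for C1 and C3; the remaining constraints have slack.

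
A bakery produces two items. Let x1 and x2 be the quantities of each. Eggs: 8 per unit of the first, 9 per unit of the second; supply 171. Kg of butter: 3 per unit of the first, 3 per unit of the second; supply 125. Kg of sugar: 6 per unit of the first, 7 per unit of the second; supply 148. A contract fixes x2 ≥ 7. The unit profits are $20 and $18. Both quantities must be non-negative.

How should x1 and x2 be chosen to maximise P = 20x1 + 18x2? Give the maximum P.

x1 = 27/2, x2 = 7, maximum P = 396

Feasible corners and P = 20x1 + 18x2:
  (0, 19) → P = 342
  (0, 7) → P = 126
  (27/2, 7) → P = 396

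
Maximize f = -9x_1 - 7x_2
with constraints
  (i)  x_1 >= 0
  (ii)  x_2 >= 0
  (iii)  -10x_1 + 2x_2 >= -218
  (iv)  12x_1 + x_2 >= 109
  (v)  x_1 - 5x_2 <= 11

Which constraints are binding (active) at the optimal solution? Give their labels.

Vertices and f = -9x_1 - 7x_2:
  (0, 109) → f = -763
  (109/12, 0) → f = -327/4
  (11, 0) → f = -99
  (89/4, 9/4) → f = -216
The feasible region is unbounded (it extends along (0, 1), (1, 5)), but f strictly decreases along every unbounded feasible direction, so there is no improving ray and the maximum is attained at a vertex.

The maximum is at (109/12, 0). Substituting into each constraint, equality holds for (ii) and (iv); the remaining constraints have slack.

(ii) and (iv)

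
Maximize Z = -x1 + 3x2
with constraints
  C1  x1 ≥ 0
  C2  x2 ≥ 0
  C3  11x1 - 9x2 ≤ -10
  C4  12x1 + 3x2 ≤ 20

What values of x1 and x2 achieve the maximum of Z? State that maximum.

x1 = 0, x2 = 20/3, maximum Z = 20

Corner points and Z = -x1 + 3x2:
  (0, 10/9) → Z = 10/3
  (0, 20/3) → Z = 20
  (50/47, 340/141) → Z = 290/47

The binding constraints are x1 = 0 and 12x1 + 3x2 = 20.
Solving simultaneously gives x1 = 0, x2 = 20/3.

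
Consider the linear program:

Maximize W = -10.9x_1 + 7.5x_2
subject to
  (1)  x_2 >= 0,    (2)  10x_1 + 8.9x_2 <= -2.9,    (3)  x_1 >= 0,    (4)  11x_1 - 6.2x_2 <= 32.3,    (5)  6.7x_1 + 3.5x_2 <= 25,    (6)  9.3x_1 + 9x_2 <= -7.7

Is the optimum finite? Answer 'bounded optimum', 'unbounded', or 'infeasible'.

The boundaries x_2 = 0 and 9.3x_1 + 9x_2 = -7.7 meet at (-77/93, 0), but that point violates x_1 ≥ 0. Every candidate vertex is excluded by some other constraint, so the feasible region is empty.

infeasible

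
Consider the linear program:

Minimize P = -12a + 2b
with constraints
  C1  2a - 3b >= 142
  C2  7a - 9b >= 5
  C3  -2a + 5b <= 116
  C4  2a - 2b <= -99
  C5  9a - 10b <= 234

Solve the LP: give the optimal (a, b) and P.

Vertices and P = -12a + 2b:
  (-421, -328) → P = 4396
  (-581/2, -241) → P = 3004
  (-729, -1359/2) → P = 7389
The feasible region is unbounded (it extends along (-10, -9), (-9, -7)), but P strictly increases along every unbounded feasible direction, so there is no improving ray and the minimum is attained at a vertex.

a = -581/2, b = -241, minimum P = 3004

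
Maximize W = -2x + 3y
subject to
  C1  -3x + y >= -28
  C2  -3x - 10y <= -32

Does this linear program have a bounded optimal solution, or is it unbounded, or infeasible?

From the feasible point (104/11, 4/11), moving in the direction (1, 3) keeps every constraint satisfied while W increases without bound.

unbounded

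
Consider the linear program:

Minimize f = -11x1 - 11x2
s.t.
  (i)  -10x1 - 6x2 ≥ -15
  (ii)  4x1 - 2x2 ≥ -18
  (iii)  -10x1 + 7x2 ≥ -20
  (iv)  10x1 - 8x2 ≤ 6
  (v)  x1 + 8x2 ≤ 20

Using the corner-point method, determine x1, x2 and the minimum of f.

x1 = 0, x2 = 5/2, minimum f = -55/2

At the optimal vertex, -10x1 - 6x2 = -15 and x1 + 8x2 = 20.
Solving simultaneously gives x1 = 0, x2 = 5/2.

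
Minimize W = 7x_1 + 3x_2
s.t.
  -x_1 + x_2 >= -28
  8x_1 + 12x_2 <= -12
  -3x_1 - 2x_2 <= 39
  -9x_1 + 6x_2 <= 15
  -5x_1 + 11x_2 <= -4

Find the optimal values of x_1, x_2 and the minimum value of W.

Extreme points and W = 7x_1 + 3x_2:
  (81/5, -59/5) → W = 78
  (17/5, -123/5) → W = -50
  (-21/37, -23/37) → W = -216/37
  (-22/3, -17/2) → W = -461/6
  (-63/23, -37/23) → W = -24

The optimum lies where -3x_1 - 2x_2 = 39 and -9x_1 + 6x_2 = 15.
Solving simultaneously gives x_1 = -22/3, x_2 = -17/2.

x_1 = -22/3, x_2 = -17/2, minimum W = -461/6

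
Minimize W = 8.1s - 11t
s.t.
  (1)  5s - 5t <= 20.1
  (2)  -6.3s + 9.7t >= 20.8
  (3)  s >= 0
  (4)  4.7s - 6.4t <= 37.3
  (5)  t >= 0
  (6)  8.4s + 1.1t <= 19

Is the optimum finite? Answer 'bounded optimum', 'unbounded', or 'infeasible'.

bounded optimum

Vertices and W = 8.1s - 11t:
  (0, 208/97) → W = -2288/97
  (2306/1263, 1402/421) → W = -45979/2105
  (0, 190/11) → W = -190
The feasible region has finitely many vertices and no improving ray; the minimum is -190 at (0, 190/11).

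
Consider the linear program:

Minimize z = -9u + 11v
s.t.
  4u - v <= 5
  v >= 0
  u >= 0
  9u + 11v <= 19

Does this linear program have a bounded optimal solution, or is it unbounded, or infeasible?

Extreme points and z = -9u + 11v:
  (5/4, 0) → z = -45/4
  (74/53, 31/53) → z = -325/53
  (0, 0) → z = 0
  (0, 19/11) → z = 19
The feasible region has finitely many vertices and no improving ray; the minimum is -45/4 at (5/4, 0).

bounded optimum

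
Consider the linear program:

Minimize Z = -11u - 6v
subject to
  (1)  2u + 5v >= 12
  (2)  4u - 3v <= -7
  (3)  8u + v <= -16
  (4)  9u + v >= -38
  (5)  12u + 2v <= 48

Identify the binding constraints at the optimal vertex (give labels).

Feasible corners and Z = -11u - 6v:
  (-46/19, 64/19) → Z = 122/19
  (-202/43, 184/43) → Z = 26
  (-20, 144) → Z = -644
  (-62/3, 148) → Z = -1982/3

The minimum is at (-62/3, 148). Substituting into each constraint, equality holds for (4) and (5); the remaining constraints have slack.

(4) and (5)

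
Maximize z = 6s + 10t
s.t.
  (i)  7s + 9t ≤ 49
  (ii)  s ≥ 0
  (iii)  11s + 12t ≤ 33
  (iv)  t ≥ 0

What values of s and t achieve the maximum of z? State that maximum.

s = 0, t = 11/4, maximum z = 55/2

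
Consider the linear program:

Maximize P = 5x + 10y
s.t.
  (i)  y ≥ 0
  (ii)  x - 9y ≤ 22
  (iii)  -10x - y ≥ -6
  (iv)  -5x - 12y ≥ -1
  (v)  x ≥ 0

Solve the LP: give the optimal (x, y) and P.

x = 1/5, y = 0, maximum P = 1

The binding constraints are y = 0 and -5x - 12y = -1.
Solving simultaneously gives x = 1/5, y = 0.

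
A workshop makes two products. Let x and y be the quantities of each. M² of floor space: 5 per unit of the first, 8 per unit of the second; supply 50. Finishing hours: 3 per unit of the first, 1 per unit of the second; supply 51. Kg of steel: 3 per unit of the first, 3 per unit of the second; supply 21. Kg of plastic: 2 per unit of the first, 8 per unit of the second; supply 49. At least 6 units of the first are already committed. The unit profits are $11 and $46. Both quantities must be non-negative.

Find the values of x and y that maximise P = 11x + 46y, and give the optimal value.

x = 6, y = 1, maximum P = 112

Corner points and P = 11x + 46y:
  (7, 0) → P = 77
  (6, 0) → P = 66
  (6, 1) → P = 112

The optimum lies where 3x + 3y = 21 and x = 6.
Solving simultaneously gives x = 6, y = 1.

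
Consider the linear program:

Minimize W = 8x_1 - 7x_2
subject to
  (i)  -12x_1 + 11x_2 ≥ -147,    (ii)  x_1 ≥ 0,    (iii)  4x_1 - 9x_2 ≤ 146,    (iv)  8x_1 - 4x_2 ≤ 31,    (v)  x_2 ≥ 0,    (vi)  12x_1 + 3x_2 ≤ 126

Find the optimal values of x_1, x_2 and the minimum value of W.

x_1 = 0, x_2 = 42, minimum W = -294

Feasible corners and W = 8x_1 - 7x_2:
  (0, 0) → W = 0
  (0, 42) → W = -294
  (31/8, 0) → W = 31
  (199/24, 53/6) → W = 9/2

The binding constraints are x_1 = 0 and 12x_1 + 3x_2 = 126.
Solving simultaneously gives x_1 = 0, x_2 = 42.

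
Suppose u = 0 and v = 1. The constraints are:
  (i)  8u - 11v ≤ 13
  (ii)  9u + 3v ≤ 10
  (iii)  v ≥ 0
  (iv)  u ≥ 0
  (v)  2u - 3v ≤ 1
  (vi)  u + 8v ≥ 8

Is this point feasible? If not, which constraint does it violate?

(i): -11 ≤ 13 ✓
(ii): 3 ≤ 10 ✓
(iii): 1 ≥ 0 ✓
(iv): 0 ≥ 0 ✓
(v): -3 ≤ 1 ✓
(vi): 8 ≥ 8 ✓

feasible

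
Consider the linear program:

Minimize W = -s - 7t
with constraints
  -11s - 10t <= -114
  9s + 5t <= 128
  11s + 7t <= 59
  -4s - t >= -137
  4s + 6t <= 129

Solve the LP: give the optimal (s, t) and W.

s = -303/13, t = 963/26, minimum W = -6135/26

Corner points and W = -s - 7t:
  (-208/33, 55/3) → W = -4027/33
  (-303/13, 963/26) → W = -6135/26
  (-549/38, 1183/38) → W = -3866/19

The binding constraints are -11s - 10t = -114 and 4s + 6t = 129.
Solving simultaneously gives s = -303/13, t = 963/26.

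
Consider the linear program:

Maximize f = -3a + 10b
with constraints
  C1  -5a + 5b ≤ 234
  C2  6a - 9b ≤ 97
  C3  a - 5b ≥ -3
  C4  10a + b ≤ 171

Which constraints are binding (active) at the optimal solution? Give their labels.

C1 and C3

Extreme points and f = -3a + 10b:
  (-2591/15, -1889/15) → f = -11117/15
  (-231/4, -219/20) → f = 255/4
  (409/24, 7/12) → f = -1087/24
  (284/17, 67/17) → f = -182/17

The maximum is at (-231/4, -219/20). Substituting into each constraint, equality holds for C1 and C3; the remaining constraints have slack.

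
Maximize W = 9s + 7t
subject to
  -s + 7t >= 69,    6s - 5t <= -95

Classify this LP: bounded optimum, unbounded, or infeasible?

unbounded

From the feasible point (-320/37, 319/37), moving in the direction (5, 6) keeps every constraint satisfied while W increases without bound.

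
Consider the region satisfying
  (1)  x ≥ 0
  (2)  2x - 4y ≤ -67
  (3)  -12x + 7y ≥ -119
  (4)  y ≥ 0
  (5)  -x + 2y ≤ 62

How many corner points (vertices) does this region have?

Pairwise boundary intersections that survive every other constraint:
  (0, 67/4)
  (0, 31)
  (945/34, 521/17)
  (672/17, 863/17)

4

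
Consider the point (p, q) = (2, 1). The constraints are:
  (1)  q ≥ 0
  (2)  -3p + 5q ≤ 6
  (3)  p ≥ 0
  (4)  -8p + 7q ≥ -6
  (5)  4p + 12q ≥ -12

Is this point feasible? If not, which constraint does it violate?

Constraint (4): -8p + 7q = -9, which is not ≥ -6. All other constraints are satisfied.

not feasible — violates (4)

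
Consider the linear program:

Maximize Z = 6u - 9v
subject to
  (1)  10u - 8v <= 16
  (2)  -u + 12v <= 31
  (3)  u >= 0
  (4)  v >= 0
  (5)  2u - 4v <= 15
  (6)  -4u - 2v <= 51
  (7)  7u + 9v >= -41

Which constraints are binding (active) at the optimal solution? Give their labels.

Vertices and Z = 6u - 9v:
  (55/14, 163/56) → Z = -21/8
  (8/5, 0) → Z = 48/5
  (0, 31/12) → Z = -93/4
  (0, 0) → Z = 0

The maximum is at (8/5, 0). Substituting into each constraint, equality holds for (1) and (4); the remaining constraints have slack.

(1) and (4)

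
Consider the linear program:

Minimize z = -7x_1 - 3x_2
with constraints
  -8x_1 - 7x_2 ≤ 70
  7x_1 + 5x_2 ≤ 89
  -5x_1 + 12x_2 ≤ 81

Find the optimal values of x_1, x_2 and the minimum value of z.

Feasible corners and z = -7x_1 - 3x_2:
  (973/9, -1202/9) → z = -3205/9
  (-1407/131, 298/131) → z = 8955/131
  (663/109, 1012/109) → z = -7677/109

The optimum lies where -8x_1 - 7x_2 = 70 and 7x_1 + 5x_2 = 89.
Solving simultaneously gives x_1 = 973/9, x_2 = -1202/9.

x_1 = 973/9, x_2 = -1202/9, minimum z = -3205/9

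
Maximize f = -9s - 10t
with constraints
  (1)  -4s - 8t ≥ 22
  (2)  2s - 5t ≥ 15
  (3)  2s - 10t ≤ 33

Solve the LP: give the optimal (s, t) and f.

s = -3/2, t = -18/5, maximum f = 99/2

Extreme points and f = -9s - 10t:
  (5/18, -26/9) → f = 475/18
  (11/14, -22/7) → f = 341/14
  (-3/2, -18/5) → f = 99/2

At the optimal vertex, 2s - 5t = 15 and 2s - 10t = 33.
Solving simultaneously gives s = -3/2, t = -18/5.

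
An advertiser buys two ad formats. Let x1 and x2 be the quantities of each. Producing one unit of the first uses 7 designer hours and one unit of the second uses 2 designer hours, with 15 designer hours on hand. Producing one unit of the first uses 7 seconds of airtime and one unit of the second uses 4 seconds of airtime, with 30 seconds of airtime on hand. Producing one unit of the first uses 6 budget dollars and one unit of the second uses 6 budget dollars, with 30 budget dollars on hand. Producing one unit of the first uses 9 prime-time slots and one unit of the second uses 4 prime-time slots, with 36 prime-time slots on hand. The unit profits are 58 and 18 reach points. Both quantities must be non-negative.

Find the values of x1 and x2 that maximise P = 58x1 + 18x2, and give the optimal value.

Feasible corners and P = 58x1 + 18x2:
  (0, 0) → P = 0
  (0, 5) → P = 90
  (15/7, 0) → P = 870/7
  (1, 4) → P = 130

The optimum lies where 7x1 + 2x2 = 15 and 6x1 + 6x2 = 30.
Solving simultaneously gives x1 = 1, x2 = 4.

x1 = 1, x2 = 4, maximum P = 130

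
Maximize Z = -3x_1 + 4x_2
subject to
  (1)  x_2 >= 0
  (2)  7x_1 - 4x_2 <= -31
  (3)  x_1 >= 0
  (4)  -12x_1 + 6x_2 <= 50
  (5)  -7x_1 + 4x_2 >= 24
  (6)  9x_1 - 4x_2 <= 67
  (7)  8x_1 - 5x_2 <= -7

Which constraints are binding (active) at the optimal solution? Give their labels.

(4) and (6)

Feasible corners and Z = -3x_1 + 4x_2:
  (0, 31/4) → Z = 31
  (49, 187/2) → Z = 227
  (0, 25/3) → Z = 100/3
  (301/3, 209) → Z = 535

The maximum is at (301/3, 209). Substituting into each constraint, equality holds for (4) and (6); the remaining constraints have slack.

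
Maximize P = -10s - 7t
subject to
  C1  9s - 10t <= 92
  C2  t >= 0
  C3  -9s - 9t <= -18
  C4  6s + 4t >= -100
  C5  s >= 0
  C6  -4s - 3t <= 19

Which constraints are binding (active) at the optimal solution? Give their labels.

Corner points and P = -10s - 7t:
  (92/9, 0) → P = -920/9
  (2, 0) → P = -20
  (0, 2) → P = -14
The feasible region is unbounded (it extends along (0, 1), (10, 9)), but P strictly decreases along every unbounded feasible direction, so there is no improving ray and the maximum is attained at a vertex.

The maximum is at (0, 2). Substituting into each constraint, equality holds for C3 and C5; the remaining constraints have slack.

C3 and C5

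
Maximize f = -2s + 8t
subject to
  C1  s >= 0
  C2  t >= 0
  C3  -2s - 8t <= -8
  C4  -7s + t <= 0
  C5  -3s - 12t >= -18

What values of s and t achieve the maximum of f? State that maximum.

s = 6/29, t = 42/29, maximum f = 324/29

Vertices and f = -2s + 8t:
  (4, 0) → f = -8
  (6, 0) → f = -12
  (4/29, 28/29) → f = 216/29
  (6/29, 42/29) → f = 324/29

The optimum lies where -7s + t = 0 and -3s - 12t = -18.
Solving simultaneously gives s = 6/29, t = 42/29.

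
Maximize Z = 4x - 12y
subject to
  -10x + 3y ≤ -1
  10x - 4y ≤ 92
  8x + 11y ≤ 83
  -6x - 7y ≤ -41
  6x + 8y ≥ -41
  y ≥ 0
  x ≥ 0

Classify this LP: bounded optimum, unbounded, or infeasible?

Corner points and Z = 4x - 12y:
  (130/67, 411/67) → Z = -4412/67
  (65/44, 101/22) → Z = -541/11
  (672/71, 47/71) → Z = 2124/71
  (46/5, 0) → Z = 184/5
  (41/6, 0) → Z = 82/3
The feasible region has finitely many vertices and no improving ray; the maximum is 184/5 at (46/5, 0).

bounded optimum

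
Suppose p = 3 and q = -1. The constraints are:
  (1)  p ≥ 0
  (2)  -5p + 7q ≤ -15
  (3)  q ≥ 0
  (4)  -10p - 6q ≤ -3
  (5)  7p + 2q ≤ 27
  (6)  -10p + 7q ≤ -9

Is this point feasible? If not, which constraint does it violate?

not feasible — violates (3)

Constraint (3): q = -1, which is not ≥ 0. All other constraints are satisfied.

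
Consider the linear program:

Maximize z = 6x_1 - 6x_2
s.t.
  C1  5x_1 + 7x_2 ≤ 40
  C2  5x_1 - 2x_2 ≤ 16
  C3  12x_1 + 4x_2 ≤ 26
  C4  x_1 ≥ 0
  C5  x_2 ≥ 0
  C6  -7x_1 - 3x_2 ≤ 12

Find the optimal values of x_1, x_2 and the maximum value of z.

x_1 = 13/6, x_2 = 0, maximum z = 13

Vertices and z = 6x_1 - 6x_2:
  (11/32, 175/32) → z = -123/4
  (0, 40/7) → z = -240/7
  (13/6, 0) → z = 13
  (0, 0) → z = 0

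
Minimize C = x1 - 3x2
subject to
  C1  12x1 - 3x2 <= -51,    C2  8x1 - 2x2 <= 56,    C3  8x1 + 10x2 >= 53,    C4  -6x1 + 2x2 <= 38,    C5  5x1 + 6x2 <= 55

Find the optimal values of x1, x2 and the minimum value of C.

At the optimal vertex, -6x1 + 2x2 = 38 and 5x1 + 6x2 = 55.
Solving simultaneously gives x1 = -59/23, x2 = 260/23.

x1 = -59/23, x2 = 260/23, minimum C = -839/23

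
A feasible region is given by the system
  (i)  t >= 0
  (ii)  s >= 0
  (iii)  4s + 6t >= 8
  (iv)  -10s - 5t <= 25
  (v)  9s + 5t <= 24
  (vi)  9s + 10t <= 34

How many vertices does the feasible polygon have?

Intersecting each pair of boundary lines and keeping only the points that satisfy every inequality leaves:
  (2, 0)
  (8/3, 0)
  (0, 4/3)
  (0, 17/5)
  (14/9, 2)

5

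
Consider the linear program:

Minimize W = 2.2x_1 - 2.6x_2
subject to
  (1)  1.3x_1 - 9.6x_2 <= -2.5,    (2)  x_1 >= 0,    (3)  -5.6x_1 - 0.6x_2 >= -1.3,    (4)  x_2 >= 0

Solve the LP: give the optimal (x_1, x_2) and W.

Vertices and W = 2.2x_1 - 2.6x_2:
  (0, 25/96) → W = -65/96
  (61/303, 523/1818) → W = -2773/9090
  (0, 13/6) → W = -169/30

x_1 = 0, x_2 = 13/6, minimum W = -169/30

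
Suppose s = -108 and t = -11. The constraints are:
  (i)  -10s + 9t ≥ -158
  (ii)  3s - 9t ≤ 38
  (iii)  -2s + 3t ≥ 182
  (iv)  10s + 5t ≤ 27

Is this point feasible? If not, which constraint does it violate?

feasible

(i): 981 ≥ -158 ✓
(ii): -225 ≤ 38 ✓
(iii): 183 ≥ 182 ✓
(iv): -1135 ≤ 27 ✓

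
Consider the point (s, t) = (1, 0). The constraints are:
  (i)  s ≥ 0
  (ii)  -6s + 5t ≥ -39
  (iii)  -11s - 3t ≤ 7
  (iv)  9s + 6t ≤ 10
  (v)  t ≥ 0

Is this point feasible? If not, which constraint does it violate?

feasible

(i): 1 ≥ 0 ✓
(ii): -6 ≥ -39 ✓
(iii): -11 ≤ 7 ✓
(iv): 9 ≤ 10 ✓
(v): 0 ≥ 0 ✓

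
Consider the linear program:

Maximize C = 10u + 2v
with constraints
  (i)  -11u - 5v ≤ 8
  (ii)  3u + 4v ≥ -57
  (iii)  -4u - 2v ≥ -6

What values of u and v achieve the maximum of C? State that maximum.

The optimum lies where 3u + 4v = -57 and -4u - 2v = -6.
Solving simultaneously gives u = 69/5, v = -123/5.

u = 69/5, v = -123/5, maximum C = 444/5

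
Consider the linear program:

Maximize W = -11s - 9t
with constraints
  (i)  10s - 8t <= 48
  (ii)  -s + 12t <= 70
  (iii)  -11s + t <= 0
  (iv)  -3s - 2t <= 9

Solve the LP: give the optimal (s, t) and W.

s = 6/11, t = -117/22, maximum W = 921/22

Vertices and W = -11s - 9t:
  (71/7, 187/28) → W = -4807/28
  (6/11, -117/22) → W = 921/22
  (70/131, 770/131) → W = -7700/131
  (-9/25, -99/25) → W = 198/5

At the optimal vertex, 10s - 8t = 48 and -3s - 2t = 9.
Solving simultaneously gives s = 6/11, t = -117/22.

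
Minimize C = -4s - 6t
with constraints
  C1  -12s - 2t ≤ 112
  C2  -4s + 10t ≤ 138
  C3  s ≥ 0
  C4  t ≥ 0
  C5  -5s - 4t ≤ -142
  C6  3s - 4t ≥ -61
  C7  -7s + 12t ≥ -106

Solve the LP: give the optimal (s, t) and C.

Feasible corners and C = -4s - 6t:
  (434/33, 629/33) → C = -5510/33
  (1358/11, 695/11) → C = -9602/11
  (266/11, 58/11) → C = -1412/11

The binding constraints are -4s + 10t = 138 and -7s + 12t = -106.
Solving simultaneously gives s = 1358/11, t = 695/11.

s = 1358/11, t = 695/11, minimum C = -9602/11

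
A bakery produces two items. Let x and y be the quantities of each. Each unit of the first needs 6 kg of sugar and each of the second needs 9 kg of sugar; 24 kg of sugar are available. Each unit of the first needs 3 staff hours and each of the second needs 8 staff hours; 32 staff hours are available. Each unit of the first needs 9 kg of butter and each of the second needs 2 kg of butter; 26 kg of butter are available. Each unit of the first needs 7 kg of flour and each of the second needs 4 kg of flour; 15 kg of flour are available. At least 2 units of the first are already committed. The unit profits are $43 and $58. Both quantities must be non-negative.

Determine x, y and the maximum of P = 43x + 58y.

Corner points and P = 43x + 58y:
  (15/7, 0) → P = 645/7
  (2, 0) → P = 86
  (2, 1/4) → P = 201/2

The binding constraints are 7x + 4y = 15 and x = 2.
Solving simultaneously gives x = 2, y = 1/4.

x = 2, y = 1/4, maximum P = 201/2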